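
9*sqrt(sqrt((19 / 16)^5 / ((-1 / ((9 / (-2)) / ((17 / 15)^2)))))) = 513*19^(1 / 4)*2^(3 / 4)*sqrt(85) / 1088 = 15.26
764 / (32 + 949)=764 / 981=0.78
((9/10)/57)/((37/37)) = 0.02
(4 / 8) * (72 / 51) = 12 / 17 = 0.71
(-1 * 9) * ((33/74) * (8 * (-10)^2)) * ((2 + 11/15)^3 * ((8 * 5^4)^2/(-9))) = 60650480000000/333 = 182133573573.57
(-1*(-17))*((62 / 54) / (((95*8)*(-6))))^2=16337 / 15158534400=0.00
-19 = -19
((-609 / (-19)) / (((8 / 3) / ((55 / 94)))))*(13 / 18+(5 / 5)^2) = 346115 / 28576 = 12.11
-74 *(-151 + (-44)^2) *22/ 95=-581196/ 19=-30589.26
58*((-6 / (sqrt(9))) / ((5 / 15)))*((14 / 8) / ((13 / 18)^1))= -10962 / 13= -843.23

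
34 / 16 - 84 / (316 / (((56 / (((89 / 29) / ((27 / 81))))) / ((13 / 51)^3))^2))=-866231826069128425 / 24163353384248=-35848.99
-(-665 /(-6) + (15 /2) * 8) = -1025 /6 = -170.83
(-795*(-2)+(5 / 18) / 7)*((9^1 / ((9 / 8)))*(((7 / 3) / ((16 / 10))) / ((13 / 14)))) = 7012075 / 351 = 19977.42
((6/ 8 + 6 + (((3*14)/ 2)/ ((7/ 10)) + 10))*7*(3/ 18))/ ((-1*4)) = -1309/ 96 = -13.64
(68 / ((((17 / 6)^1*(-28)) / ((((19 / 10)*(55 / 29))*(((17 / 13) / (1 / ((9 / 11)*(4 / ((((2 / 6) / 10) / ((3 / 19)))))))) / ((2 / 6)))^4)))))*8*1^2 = -17892539594091786240000 / 52930781410507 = -338036566.20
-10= -10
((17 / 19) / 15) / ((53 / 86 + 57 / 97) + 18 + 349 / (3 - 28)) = 709070 / 62336169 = 0.01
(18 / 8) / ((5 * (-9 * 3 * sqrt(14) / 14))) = -sqrt(14) / 60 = -0.06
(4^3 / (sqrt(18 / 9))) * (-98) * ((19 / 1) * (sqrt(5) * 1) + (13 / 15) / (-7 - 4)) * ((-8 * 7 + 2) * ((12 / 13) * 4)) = -2709504 * sqrt(2) / 55 + 154441728 * sqrt(10) / 13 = 37498609.54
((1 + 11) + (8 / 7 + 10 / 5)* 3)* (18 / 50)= 54 / 7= 7.71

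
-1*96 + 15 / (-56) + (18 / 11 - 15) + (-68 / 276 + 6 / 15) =-23266237 / 212520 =-109.48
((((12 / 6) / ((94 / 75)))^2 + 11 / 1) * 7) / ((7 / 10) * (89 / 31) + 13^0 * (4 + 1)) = 64935080 / 4800157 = 13.53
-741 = -741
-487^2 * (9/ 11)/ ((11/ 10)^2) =-213452100/ 1331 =-160369.72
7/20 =0.35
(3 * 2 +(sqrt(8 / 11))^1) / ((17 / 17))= 2 * sqrt(22) / 11 +6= 6.85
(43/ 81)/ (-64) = -43/ 5184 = -0.01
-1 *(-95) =95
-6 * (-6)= 36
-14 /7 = -2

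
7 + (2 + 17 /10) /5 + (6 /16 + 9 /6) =1923 /200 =9.62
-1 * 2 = -2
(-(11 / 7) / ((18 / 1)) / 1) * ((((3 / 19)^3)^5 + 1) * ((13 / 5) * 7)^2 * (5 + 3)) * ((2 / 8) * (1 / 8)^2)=-98776003019973736295839 / 109304114615098547752800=-0.90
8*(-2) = -16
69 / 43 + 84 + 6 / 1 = 91.60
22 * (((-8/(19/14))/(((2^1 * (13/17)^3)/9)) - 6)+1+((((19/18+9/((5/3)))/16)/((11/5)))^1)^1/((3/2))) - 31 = -13013746429/9016488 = -1443.33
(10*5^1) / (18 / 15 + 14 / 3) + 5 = 595 / 44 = 13.52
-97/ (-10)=97/ 10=9.70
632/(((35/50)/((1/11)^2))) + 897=766079/847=904.46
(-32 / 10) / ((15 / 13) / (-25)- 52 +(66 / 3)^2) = -208 / 28077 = -0.01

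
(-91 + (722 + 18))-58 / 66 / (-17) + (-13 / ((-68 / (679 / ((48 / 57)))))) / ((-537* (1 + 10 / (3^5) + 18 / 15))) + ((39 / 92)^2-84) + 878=1908528119873801 / 1322516623296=1443.10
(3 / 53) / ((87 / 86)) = 86 / 1537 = 0.06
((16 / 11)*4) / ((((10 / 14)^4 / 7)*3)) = 1075648 / 20625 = 52.15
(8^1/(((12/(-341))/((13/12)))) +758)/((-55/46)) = -211853/495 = -427.99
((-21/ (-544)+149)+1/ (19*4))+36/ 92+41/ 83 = 2958471331/ 19731424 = 149.94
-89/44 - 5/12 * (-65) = 827/33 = 25.06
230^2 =52900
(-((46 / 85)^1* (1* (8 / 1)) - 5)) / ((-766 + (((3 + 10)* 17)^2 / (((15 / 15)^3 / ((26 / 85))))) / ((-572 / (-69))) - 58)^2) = 7260 / 10358470787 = 0.00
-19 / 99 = -0.19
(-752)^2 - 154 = 565350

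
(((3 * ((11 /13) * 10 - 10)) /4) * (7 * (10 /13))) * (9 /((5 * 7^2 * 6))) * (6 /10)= -27 /1183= -0.02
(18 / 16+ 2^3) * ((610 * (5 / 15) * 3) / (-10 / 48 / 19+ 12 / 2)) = 2538210 / 2731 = 929.41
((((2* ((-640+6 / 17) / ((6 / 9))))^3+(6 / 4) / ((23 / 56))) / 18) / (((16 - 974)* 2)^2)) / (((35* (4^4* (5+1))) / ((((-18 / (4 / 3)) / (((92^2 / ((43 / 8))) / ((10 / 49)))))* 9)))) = 77252147251960311 / 2466410364125772775424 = 0.00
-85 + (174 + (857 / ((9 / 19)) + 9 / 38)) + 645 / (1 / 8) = 2413993 / 342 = 7058.46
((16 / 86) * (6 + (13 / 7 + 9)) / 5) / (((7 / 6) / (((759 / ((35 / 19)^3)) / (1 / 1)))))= 29486676384 / 451688125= 65.28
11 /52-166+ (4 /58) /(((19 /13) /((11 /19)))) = -90238377 /544388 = -165.76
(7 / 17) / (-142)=-7 / 2414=-0.00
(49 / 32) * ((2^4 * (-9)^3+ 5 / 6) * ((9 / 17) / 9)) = -3428971 / 3264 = -1050.54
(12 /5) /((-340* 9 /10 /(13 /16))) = -13 /2040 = -0.01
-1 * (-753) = 753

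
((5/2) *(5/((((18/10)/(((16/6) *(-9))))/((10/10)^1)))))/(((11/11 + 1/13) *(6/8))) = -13000/63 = -206.35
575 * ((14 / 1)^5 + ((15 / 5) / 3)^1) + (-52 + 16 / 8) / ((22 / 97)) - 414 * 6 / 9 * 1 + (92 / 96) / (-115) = 408208519669 / 1320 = 309248878.54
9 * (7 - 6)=9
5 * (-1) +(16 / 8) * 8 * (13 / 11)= 153 / 11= 13.91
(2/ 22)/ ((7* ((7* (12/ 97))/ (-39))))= -1261/ 2156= -0.58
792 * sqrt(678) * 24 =19008 * sqrt(678) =494938.54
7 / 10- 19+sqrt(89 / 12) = -183 / 10+sqrt(267) / 6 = -15.58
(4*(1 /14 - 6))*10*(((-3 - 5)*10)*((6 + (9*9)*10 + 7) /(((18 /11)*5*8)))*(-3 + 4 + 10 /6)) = 120223840 /189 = 636104.97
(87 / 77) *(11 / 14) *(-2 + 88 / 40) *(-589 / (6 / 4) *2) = -34162 / 245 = -139.44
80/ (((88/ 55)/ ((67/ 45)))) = 670/ 9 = 74.44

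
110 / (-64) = -55 / 32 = -1.72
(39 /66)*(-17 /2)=-221 /44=-5.02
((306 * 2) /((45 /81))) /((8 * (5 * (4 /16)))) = 2754 /25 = 110.16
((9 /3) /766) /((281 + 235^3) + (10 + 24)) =3 /9941293540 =0.00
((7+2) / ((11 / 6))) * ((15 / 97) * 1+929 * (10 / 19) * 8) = 389303550 / 20273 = 19203.06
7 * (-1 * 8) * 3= -168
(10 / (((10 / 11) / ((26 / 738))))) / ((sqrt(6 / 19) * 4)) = 143 * sqrt(114) / 8856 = 0.17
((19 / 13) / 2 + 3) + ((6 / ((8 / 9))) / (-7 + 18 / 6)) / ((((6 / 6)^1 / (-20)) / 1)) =1949 / 52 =37.48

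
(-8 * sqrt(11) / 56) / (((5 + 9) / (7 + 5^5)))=-1566 * sqrt(11) / 49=-106.00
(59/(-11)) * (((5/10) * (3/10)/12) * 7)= -413/880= -0.47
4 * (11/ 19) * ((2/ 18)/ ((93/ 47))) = 2068/ 15903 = 0.13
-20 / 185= -4 / 37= -0.11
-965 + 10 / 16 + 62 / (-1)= -8211 / 8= -1026.38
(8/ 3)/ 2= 4/ 3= 1.33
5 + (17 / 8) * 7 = 159 / 8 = 19.88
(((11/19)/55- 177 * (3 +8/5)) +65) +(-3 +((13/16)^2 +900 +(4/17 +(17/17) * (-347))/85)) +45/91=92667626413/639591680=144.89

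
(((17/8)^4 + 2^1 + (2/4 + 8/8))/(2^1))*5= 489285/8192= 59.73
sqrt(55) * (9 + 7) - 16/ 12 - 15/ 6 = -23/ 6 + 16 * sqrt(55) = 114.83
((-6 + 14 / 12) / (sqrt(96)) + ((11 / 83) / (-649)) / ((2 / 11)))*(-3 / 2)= 33 / 19588 + 29*sqrt(6) / 96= 0.74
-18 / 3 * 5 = -30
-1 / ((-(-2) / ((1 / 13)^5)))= -1 / 742586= -0.00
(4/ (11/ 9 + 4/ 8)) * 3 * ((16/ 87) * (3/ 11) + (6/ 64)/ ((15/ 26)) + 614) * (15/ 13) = 4938.09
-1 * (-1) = 1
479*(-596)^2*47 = 7996977808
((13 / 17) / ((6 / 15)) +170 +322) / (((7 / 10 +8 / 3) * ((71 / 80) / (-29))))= -584396400 / 121907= -4793.79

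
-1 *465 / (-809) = 465 / 809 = 0.57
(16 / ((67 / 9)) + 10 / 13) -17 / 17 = 1671 / 871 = 1.92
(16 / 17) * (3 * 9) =432 / 17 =25.41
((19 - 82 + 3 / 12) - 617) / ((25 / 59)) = -160421 / 100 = -1604.21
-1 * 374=-374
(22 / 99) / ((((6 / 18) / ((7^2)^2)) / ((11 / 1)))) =52822 / 3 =17607.33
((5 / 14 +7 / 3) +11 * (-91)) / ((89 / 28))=-83858 / 267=-314.07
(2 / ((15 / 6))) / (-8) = -0.10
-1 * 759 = -759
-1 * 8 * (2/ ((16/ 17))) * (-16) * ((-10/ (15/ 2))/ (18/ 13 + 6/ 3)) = -3536/ 33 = -107.15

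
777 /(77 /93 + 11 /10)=722610 /1793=403.02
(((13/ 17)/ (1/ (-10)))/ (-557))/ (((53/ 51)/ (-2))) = -780/ 29521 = -0.03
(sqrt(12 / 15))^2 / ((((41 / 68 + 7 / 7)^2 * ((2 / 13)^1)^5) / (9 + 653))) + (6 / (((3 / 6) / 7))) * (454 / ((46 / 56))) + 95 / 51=169883409818369 / 69682065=2437978.98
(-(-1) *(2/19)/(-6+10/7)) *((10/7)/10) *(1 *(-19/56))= 1/896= 0.00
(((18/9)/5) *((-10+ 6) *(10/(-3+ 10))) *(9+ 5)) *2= -64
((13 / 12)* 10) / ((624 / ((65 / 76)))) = 325 / 21888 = 0.01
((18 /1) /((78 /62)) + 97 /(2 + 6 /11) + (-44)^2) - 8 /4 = 1986.41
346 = 346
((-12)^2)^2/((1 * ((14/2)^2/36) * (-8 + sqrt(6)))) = -2985984/1421 - 373248 * sqrt(6)/1421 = -2744.72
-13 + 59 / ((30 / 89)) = 4861 / 30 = 162.03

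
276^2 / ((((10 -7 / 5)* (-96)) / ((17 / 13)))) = -134895 / 1118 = -120.66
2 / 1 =2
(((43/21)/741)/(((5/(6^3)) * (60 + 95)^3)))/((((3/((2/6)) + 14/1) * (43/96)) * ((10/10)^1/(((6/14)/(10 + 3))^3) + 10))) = 62208/558171531528235625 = 0.00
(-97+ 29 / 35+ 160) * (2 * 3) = 13404 / 35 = 382.97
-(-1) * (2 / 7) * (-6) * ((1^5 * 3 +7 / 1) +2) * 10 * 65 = -93600 / 7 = -13371.43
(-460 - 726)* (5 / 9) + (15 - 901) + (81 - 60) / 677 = -9412819 / 6093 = -1544.86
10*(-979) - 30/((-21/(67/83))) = -5687320/581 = -9788.85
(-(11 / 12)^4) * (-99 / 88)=14641 / 18432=0.79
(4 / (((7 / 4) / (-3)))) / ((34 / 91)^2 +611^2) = -56784 / 3091472357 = -0.00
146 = 146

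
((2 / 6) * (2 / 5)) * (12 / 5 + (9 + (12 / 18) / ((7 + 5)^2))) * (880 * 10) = 1083896 / 81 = 13381.43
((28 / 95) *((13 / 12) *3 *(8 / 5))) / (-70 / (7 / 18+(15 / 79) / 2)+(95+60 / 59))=-7387744 / 234571625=-0.03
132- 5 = 127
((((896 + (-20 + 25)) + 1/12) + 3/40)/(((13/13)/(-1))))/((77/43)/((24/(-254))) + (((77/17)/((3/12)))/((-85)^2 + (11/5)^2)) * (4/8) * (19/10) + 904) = -1.02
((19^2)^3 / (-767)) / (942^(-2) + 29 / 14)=-292227748033788 / 9868824095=-29611.20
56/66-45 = -1457/33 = -44.15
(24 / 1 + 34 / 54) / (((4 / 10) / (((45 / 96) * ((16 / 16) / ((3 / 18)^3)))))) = 49875 / 8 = 6234.38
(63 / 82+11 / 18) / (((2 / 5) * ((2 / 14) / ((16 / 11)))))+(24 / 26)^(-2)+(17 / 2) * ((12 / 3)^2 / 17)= 958697 / 21648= 44.29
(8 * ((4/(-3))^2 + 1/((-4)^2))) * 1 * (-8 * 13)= -13780/9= -1531.11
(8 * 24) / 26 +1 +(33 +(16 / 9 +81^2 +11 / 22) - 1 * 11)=1542917 / 234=6593.66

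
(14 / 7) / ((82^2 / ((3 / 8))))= 3 / 26896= 0.00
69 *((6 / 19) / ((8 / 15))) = 3105 / 76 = 40.86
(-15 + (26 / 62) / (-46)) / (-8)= 21403 / 11408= 1.88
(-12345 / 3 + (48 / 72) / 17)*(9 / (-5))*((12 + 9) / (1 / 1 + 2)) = 51848.51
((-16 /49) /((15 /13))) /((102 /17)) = -104 /2205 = -0.05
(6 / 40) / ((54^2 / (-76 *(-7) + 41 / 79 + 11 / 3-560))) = -1411 / 1151820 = -0.00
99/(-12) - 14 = -89/4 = -22.25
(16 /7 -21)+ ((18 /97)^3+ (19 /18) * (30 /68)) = -23775017611 /1303297044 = -18.24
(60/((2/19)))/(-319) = -1.79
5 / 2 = 2.50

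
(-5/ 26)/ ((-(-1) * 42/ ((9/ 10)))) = -3/ 728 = -0.00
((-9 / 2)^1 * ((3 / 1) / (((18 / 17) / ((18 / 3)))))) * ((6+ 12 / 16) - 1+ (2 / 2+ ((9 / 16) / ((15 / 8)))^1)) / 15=-7191 / 200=-35.96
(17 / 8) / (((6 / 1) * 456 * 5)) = 17 / 109440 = 0.00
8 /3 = 2.67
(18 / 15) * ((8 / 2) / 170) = 12 / 425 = 0.03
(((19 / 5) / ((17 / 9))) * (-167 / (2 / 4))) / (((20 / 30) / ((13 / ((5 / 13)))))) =-14478399 / 425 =-34066.82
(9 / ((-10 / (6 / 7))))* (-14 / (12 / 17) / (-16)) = -153 / 160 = -0.96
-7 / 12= -0.58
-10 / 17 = -0.59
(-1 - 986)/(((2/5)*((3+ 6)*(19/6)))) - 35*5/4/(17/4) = -96.87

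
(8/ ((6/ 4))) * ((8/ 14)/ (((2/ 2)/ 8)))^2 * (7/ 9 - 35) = -720896/ 189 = -3814.26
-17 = -17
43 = 43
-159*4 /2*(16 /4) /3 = -424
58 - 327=-269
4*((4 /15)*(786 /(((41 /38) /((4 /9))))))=637184 /1845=345.36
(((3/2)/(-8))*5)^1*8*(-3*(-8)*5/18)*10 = -500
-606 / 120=-101 / 20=-5.05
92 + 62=154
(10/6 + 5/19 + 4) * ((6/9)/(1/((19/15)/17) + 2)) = 676/2637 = 0.26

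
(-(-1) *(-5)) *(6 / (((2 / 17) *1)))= -255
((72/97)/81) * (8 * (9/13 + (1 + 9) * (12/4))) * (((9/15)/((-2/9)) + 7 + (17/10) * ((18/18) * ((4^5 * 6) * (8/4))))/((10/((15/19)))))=3711.53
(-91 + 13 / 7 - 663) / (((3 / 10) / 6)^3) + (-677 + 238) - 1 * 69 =-42123556 / 7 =-6017650.86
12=12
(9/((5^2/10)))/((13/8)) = 144/65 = 2.22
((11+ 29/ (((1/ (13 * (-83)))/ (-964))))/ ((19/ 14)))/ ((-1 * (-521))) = 422303490/ 9899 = 42661.23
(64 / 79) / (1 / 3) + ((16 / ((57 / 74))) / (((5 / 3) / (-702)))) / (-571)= 76077312 / 4285355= 17.75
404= 404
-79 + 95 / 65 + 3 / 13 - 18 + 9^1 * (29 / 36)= -4579 / 52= -88.06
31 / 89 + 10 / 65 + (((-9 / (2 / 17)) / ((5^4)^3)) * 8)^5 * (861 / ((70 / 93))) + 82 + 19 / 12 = 5062976947411979011803850874006456710058508895759 / 60212251851154974247037898749113082885742187500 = 84.09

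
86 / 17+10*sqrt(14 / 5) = 86 / 17+2*sqrt(70) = 21.79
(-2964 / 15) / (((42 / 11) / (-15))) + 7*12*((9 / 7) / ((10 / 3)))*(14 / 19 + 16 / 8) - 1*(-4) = 577858 / 665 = 868.96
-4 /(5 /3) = -12 /5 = -2.40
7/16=0.44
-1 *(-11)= 11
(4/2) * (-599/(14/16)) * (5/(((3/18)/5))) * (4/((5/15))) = -17251200/7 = -2464457.14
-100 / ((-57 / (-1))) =-100 / 57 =-1.75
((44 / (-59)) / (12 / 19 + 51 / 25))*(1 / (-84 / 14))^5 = 5225 / 145549224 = 0.00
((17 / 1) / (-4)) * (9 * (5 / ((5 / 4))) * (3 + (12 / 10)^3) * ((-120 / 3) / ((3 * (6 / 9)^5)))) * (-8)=-14648526 / 25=-585941.04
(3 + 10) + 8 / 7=99 / 7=14.14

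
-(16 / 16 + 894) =-895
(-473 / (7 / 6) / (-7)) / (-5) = -2838 / 245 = -11.58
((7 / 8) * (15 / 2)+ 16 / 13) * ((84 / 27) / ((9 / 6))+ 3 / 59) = 5487085 / 331344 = 16.56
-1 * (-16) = 16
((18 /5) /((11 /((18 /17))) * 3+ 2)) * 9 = 972 /995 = 0.98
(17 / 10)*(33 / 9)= 187 / 30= 6.23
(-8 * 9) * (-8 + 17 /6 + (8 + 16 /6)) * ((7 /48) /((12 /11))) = -847 /16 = -52.94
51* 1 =51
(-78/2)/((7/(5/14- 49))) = 26559/98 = 271.01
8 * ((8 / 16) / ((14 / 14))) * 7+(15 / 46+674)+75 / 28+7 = 458531 / 644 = 712.00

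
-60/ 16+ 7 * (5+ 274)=1949.25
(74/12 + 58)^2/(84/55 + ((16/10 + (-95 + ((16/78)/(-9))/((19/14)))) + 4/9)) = -6040909875/134166388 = -45.03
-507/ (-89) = 507/ 89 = 5.70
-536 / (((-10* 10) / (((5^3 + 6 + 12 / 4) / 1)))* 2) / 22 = 4489 / 275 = 16.32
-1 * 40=-40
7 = 7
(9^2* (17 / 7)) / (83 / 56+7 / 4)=11016 / 181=60.86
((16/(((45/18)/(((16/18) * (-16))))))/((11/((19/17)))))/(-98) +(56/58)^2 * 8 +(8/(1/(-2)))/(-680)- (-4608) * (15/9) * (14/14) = 2665849334294/346773735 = 7687.58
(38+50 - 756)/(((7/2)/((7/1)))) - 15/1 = -1351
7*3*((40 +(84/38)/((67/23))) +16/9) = 3411394/3819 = 893.27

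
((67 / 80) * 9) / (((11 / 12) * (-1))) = -1809 / 220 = -8.22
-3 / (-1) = 3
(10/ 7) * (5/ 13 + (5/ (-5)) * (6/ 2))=-340/ 91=-3.74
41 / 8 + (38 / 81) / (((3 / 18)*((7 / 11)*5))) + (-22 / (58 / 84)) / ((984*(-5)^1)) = 54078049 / 8988840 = 6.02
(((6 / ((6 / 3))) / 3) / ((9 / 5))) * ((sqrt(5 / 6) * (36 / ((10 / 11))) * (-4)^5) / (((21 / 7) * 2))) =-5632 * sqrt(30) / 9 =-3427.53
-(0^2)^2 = 0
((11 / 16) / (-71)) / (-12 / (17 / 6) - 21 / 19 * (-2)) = 3553 / 742944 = 0.00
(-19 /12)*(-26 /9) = 247 /54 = 4.57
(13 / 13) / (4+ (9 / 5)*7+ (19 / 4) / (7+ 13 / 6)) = 110 / 1883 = 0.06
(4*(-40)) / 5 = -32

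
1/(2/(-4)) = -2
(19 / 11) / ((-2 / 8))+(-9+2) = -153 / 11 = -13.91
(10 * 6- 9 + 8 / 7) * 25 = 9125 / 7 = 1303.57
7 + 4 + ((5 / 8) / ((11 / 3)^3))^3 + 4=18109040727255 / 1207269217792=15.00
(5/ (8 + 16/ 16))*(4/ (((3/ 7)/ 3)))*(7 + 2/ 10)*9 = 1008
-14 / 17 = -0.82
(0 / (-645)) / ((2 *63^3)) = 0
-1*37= -37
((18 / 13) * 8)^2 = 20736 / 169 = 122.70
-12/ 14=-0.86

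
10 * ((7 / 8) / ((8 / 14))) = 245 / 16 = 15.31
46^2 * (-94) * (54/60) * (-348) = 311483664/5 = 62296732.80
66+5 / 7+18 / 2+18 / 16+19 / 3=13973 / 168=83.17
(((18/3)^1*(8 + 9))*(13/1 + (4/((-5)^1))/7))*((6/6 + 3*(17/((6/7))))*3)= 8349363/35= 238553.23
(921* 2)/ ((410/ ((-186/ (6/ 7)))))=-199857/ 205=-974.91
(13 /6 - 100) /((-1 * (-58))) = -587 /348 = -1.69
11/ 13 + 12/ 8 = 61/ 26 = 2.35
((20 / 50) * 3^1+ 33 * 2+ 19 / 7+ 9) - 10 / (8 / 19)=7723 / 140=55.16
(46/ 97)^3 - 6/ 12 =-718001/ 1825346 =-0.39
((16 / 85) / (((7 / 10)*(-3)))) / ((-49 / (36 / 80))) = 24 / 29155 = 0.00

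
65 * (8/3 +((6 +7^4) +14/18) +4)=1412450/9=156938.89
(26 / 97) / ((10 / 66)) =858 / 485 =1.77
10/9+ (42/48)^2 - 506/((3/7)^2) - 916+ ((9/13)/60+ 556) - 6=-116775383/37440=-3119.00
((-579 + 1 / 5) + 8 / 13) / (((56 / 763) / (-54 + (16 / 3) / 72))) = 57350132 / 135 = 424815.79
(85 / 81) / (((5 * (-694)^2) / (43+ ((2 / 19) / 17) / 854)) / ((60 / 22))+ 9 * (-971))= 1867042 / 20986980809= 0.00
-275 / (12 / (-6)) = 275 / 2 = 137.50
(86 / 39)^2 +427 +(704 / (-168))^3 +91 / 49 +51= 643470449 / 1565109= 411.13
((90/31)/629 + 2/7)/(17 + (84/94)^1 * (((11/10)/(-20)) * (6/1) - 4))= 93125800/4211764501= 0.02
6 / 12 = 1 / 2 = 0.50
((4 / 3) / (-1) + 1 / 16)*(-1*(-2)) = -61 / 24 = -2.54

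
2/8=0.25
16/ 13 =1.23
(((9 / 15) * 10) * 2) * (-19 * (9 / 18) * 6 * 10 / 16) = -855 / 2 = -427.50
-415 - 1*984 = -1399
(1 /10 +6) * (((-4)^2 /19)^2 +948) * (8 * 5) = 83566096 /361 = 231485.03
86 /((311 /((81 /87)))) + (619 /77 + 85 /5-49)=-16461261 /694463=-23.70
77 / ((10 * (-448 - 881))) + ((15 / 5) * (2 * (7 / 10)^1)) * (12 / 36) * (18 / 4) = 8365 / 1329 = 6.29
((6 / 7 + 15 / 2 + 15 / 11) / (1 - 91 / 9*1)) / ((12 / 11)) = -0.98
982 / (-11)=-982 / 11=-89.27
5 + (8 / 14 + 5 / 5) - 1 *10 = -24 / 7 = -3.43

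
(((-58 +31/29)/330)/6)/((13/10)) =-127/5742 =-0.02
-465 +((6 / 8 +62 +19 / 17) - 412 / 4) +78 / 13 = -33873 / 68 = -498.13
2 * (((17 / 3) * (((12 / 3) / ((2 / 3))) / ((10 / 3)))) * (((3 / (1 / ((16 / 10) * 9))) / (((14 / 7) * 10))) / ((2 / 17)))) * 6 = 280908 / 125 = 2247.26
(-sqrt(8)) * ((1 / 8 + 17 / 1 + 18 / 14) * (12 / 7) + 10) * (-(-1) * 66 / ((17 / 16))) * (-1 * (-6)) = -25806528 * sqrt(2) / 833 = -43812.66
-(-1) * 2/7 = 2/7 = 0.29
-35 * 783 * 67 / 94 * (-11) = 20197485 / 94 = 214866.86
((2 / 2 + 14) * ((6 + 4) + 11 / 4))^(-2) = 16 / 585225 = 0.00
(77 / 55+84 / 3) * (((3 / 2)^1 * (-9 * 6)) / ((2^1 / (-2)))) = 11907 / 5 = 2381.40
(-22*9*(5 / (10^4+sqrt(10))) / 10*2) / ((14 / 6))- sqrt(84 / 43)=-2*sqrt(903) / 43- 66000 / 7777777+33*sqrt(10) / 38888885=-1.41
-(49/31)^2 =-2401/961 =-2.50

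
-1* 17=-17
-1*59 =-59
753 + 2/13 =9791/13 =753.15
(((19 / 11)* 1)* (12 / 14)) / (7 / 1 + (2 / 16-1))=912 / 3773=0.24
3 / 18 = 1 / 6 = 0.17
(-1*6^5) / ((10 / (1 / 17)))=-3888 / 85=-45.74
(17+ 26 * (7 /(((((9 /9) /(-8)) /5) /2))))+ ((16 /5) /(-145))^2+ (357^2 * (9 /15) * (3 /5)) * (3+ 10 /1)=305870817206 /525625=581918.32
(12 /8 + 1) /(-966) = -5 /1932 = -0.00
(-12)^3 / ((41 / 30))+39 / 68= -1263.82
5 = 5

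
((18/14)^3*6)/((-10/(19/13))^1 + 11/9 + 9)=373977/99127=3.77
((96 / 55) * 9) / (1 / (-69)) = -59616 / 55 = -1083.93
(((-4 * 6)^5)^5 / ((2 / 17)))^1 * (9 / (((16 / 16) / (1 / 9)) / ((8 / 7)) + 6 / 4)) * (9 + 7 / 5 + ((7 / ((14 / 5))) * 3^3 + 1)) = -2576073308384571978417916290516513718272 / 125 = -20608586467076575827343330000000000000.00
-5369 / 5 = -1073.80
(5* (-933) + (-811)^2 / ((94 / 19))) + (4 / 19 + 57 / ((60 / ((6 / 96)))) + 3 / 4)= 36657186007 / 285760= 128279.63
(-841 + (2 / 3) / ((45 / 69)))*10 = -75598 / 9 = -8399.78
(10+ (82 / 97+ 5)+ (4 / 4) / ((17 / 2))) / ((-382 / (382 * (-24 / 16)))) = 78969 / 3298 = 23.94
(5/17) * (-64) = -320/17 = -18.82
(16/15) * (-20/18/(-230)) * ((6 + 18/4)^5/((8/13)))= 1966419/1840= 1068.71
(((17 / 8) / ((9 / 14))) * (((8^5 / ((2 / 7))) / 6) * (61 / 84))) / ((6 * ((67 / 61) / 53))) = 6007896832 / 16281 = 369012.77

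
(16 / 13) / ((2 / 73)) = 584 / 13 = 44.92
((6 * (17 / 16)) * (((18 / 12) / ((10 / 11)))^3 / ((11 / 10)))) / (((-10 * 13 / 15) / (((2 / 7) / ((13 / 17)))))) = -1.12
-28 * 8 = -224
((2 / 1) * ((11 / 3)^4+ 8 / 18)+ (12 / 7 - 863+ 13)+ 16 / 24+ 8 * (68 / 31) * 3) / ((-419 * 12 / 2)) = 3801719 / 22094289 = 0.17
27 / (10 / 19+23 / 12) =6156 / 557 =11.05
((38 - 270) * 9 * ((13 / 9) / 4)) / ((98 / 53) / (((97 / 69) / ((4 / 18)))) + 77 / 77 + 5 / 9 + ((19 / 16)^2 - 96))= 8931027456 / 1098516347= 8.13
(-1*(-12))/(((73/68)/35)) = 28560/73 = 391.23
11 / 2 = 5.50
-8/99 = -0.08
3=3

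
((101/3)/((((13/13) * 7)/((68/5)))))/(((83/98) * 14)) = 6868/1245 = 5.52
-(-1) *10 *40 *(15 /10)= 600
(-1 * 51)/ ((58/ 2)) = -51/ 29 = -1.76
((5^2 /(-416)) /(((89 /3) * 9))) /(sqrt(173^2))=-25 /19215456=-0.00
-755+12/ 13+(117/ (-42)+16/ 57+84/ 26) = -753.35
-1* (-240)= 240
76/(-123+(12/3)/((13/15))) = -52/81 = -0.64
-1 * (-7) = 7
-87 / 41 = -2.12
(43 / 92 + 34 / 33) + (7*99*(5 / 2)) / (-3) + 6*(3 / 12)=-1744189 / 3036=-574.50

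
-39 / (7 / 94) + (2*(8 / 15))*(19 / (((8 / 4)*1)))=-53926 / 105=-513.58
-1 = -1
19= 19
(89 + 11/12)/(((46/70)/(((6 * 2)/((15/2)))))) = 15106/69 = 218.93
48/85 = 0.56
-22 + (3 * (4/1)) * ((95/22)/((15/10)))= 138/11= 12.55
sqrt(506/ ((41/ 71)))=sqrt(1472966)/ 41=29.60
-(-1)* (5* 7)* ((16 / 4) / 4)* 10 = 350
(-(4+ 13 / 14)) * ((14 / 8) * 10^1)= -345 / 4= -86.25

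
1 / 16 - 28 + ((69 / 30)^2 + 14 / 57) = -510763 / 22800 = -22.40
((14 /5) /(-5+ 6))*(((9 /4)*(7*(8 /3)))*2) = 1176 /5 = 235.20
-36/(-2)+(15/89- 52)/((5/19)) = -79637/445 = -178.96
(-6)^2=36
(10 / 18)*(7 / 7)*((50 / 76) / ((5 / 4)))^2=500 / 3249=0.15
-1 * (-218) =218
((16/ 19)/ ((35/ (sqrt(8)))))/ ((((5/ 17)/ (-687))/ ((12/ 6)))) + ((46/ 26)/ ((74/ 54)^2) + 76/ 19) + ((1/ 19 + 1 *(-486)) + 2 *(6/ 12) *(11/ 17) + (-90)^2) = 43800985221/ 5748431 - 747456 *sqrt(2)/ 3325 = 7301.73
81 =81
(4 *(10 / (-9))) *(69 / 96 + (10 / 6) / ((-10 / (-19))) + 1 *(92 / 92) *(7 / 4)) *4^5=-692480 / 27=-25647.41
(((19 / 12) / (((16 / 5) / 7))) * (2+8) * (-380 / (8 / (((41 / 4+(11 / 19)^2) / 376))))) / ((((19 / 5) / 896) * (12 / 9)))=-8190.49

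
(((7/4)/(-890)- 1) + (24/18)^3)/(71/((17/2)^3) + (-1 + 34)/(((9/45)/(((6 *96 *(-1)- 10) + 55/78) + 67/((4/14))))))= -8400753439/355336803459720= -0.00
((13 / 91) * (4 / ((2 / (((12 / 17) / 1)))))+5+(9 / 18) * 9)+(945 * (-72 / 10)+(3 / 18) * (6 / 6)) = -2425505 / 357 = -6794.13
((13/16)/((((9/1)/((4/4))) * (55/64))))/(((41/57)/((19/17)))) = 18772/115005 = 0.16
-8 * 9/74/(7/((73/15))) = -876/1295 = -0.68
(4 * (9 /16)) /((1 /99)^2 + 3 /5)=441045 /117632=3.75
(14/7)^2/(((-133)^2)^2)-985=-985.00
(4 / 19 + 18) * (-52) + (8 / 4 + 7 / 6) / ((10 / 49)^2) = -9928439 / 11400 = -870.92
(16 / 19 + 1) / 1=35 / 19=1.84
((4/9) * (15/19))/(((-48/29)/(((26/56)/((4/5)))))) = -9425/76608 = -0.12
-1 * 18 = -18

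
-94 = -94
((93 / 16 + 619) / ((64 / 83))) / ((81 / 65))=53933815 / 82944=650.24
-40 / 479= -0.08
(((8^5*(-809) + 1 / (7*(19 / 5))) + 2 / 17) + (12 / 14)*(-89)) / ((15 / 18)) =-359626359378 / 11305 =-31811265.76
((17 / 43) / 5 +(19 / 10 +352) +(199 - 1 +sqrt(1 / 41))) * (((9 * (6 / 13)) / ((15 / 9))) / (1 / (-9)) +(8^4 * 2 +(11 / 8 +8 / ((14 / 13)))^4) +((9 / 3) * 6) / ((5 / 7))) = 1815635141085 * sqrt(41) / 5241786368 +86188563274333167 / 10994966528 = 7841128.82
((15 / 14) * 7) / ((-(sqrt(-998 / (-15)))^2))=-225 / 1996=-0.11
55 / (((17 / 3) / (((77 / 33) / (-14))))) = -55 / 34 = -1.62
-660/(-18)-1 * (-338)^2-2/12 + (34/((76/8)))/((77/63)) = -47737511/418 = -114204.57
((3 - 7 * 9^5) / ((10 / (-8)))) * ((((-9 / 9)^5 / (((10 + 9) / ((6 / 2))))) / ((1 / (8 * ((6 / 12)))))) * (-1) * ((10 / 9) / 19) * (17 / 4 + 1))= 23147040 / 361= 64119.22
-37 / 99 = -0.37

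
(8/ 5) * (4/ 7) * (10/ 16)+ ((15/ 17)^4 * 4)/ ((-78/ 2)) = 3870592/ 7600411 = 0.51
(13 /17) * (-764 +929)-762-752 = -23593 /17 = -1387.82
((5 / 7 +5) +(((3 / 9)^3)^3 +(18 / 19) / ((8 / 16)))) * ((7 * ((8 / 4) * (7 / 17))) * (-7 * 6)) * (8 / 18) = -15616753936 / 19072827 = -818.80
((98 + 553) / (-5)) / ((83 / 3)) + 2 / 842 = -4.70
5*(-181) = -905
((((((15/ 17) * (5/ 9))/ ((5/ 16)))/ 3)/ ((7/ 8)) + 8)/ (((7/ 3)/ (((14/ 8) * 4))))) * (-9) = -27624/ 119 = -232.13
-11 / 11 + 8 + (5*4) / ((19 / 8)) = 293 / 19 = 15.42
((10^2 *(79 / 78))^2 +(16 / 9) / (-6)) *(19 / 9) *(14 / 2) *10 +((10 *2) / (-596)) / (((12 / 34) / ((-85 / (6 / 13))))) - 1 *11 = 37102456741163 / 24475932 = 1515875.14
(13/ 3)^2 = 169/ 9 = 18.78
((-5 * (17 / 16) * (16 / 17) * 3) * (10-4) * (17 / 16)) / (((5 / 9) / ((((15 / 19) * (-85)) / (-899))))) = -1755675 / 136648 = -12.85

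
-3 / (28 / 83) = -249 / 28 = -8.89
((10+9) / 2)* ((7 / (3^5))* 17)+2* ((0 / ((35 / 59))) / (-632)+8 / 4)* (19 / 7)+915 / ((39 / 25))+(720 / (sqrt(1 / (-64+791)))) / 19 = 26626169 / 44226+720* sqrt(727) / 19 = 1623.80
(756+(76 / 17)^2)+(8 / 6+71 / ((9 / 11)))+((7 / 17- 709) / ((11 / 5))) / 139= 3427238303 / 3976929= 861.78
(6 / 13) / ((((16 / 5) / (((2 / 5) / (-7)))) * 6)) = -1 / 728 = -0.00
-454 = -454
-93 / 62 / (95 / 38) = -3 / 5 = -0.60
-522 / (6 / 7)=-609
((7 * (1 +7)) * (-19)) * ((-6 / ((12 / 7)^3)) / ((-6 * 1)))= -211.20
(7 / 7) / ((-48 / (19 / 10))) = -0.04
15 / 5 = 3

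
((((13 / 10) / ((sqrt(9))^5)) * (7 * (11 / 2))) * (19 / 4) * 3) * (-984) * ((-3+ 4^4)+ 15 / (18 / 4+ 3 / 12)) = -199746547 / 270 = -739802.03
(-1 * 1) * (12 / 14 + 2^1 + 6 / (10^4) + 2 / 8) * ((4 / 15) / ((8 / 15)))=-108771 / 70000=-1.55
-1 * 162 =-162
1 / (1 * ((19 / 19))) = 1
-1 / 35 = -0.03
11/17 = 0.65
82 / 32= 41 / 16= 2.56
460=460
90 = 90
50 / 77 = 0.65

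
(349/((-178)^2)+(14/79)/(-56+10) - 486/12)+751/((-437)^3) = -8458429108570215/208886997183308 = -40.49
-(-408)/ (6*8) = 17/ 2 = 8.50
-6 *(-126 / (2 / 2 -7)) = -126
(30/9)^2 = 100/9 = 11.11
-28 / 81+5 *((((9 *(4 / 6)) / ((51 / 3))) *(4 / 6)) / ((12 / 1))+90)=619309 / 1377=449.75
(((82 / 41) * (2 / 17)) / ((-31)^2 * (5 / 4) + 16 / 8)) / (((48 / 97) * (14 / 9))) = 291 / 1145494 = 0.00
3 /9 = 1 /3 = 0.33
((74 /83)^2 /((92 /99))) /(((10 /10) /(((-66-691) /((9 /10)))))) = -113996630 /158447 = -719.46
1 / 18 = 0.06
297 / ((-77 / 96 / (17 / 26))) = -22032 / 91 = -242.11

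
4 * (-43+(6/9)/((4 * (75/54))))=-4288/25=-171.52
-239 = -239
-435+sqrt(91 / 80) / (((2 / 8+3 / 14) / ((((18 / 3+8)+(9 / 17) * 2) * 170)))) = -435+3584 * sqrt(455) / 13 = 5445.72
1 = 1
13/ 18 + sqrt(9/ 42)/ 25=sqrt(42)/ 350 + 13/ 18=0.74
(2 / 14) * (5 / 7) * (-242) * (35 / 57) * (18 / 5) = -7260 / 133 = -54.59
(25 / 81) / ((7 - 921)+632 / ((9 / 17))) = 25 / 22662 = 0.00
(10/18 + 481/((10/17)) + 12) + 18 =76343/90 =848.26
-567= -567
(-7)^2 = 49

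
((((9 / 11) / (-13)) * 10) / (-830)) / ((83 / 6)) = 54 / 985127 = 0.00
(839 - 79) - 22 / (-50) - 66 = 17361 / 25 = 694.44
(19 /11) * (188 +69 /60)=71877 /220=326.71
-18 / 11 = -1.64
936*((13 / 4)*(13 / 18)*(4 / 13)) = 676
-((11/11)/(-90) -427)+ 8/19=730909/1710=427.43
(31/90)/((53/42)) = 0.27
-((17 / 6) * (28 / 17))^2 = -196 / 9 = -21.78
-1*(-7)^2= -49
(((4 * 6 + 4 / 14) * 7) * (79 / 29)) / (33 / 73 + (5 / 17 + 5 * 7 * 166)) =8333315 / 104561472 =0.08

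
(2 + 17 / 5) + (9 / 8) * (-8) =-18 / 5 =-3.60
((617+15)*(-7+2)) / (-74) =42.70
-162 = -162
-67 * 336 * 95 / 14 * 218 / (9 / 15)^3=-1387570000 / 9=-154174444.44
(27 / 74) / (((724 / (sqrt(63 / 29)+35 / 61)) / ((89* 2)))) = 84105 / 1634068+7209* sqrt(203) / 776852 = 0.18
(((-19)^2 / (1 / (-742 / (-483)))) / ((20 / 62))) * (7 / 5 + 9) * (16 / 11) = 493478336 / 18975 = 26006.76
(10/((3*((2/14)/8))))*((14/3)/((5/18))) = 3136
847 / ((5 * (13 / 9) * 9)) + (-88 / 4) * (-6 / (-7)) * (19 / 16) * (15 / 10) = -74833 / 3640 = -20.56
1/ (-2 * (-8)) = 1/ 16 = 0.06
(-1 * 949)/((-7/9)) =8541/7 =1220.14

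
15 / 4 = 3.75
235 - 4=231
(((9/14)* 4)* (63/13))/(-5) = -162/65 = -2.49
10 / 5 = 2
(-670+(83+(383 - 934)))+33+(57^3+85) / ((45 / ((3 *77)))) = 14249831 / 15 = 949988.73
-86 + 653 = 567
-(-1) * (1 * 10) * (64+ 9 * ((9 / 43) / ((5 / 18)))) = 30436 / 43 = 707.81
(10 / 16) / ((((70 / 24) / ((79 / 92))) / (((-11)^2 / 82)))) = 28677 / 105616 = 0.27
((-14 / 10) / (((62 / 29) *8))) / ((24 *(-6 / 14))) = 1421 / 178560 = 0.01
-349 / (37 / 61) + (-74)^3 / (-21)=14546219 / 777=18721.00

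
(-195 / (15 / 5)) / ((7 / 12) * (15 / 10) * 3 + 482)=-520 / 3877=-0.13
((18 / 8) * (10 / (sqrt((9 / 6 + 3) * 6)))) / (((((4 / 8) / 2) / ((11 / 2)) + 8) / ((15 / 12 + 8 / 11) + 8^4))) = 901555 * sqrt(3) / 708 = 2205.56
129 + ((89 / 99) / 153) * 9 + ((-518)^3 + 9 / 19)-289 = -4444546911346 / 31977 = -138991991.47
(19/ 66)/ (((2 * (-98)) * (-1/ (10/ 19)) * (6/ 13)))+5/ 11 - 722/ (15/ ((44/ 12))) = -176.03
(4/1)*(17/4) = 17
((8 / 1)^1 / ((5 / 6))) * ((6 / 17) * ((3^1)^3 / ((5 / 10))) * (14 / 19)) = 217728 / 1615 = 134.82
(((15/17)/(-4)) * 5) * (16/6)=-50/17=-2.94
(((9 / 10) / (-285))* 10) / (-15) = 1 / 475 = 0.00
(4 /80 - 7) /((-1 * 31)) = 139 /620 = 0.22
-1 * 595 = -595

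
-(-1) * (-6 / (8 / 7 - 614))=7 / 715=0.01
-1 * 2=-2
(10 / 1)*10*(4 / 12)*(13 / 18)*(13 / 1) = 8450 / 27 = 312.96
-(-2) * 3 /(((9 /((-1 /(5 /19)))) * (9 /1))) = -38 /135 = -0.28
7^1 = 7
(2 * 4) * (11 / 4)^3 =166.38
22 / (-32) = -11 / 16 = -0.69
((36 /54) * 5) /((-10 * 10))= -0.03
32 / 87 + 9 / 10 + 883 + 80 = 838913 / 870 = 964.27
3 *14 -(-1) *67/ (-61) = 2495/ 61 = 40.90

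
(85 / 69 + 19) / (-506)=-698 / 17457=-0.04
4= 4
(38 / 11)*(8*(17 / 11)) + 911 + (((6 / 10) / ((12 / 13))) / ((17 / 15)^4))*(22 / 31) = 953.99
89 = 89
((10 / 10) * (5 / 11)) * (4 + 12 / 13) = 320 / 143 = 2.24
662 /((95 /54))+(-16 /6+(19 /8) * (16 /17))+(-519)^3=-677321228297 /4845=-139797983.14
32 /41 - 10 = -378 /41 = -9.22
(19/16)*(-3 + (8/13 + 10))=1881/208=9.04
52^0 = 1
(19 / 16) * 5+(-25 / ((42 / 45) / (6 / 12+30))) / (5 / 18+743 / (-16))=17596255 / 744464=23.64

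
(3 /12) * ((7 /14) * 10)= 5 /4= 1.25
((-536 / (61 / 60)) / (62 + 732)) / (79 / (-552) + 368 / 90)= -133142400 / 791193607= -0.17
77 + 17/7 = 556/7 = 79.43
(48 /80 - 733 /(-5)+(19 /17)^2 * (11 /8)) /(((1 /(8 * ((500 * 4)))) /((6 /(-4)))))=-3574021.45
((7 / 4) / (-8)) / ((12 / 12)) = -7 / 32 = -0.22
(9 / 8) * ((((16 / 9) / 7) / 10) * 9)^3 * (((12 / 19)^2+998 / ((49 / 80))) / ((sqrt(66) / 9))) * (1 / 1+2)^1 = 74725535232 * sqrt(66) / 8342574625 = 72.77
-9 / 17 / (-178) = 9 / 3026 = 0.00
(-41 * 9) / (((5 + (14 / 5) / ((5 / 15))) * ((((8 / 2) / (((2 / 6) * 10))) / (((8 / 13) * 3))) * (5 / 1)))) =-7380 / 871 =-8.47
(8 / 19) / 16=1 / 38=0.03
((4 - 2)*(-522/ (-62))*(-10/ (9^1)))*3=-1740/ 31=-56.13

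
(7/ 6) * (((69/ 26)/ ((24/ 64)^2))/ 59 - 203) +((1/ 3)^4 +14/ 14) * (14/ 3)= -86382331/ 372762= -231.74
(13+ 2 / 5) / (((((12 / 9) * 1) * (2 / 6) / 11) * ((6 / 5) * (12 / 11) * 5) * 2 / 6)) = 24321 / 160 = 152.01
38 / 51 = 0.75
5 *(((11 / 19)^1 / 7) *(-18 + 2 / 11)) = -140 / 19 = -7.37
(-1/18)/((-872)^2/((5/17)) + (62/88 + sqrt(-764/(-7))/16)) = -583934517320/27173692603242119271 + 12100 * sqrt(1337)/81521077809726357813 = -0.00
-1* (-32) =32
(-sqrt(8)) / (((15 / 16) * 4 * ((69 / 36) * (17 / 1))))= -32 * sqrt(2) / 1955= -0.02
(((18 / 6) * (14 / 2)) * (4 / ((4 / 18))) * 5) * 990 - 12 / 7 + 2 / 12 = 1871098.45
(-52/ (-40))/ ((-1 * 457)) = -13/ 4570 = -0.00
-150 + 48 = -102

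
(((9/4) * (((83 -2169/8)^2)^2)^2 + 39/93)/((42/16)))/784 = 7343383387865449903168899607/4281411305472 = 1715178212025552.12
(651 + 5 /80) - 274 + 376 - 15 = 11809 /16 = 738.06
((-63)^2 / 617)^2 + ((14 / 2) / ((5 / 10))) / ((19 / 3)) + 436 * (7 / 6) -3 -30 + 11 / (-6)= 22455448895 / 43398546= 517.42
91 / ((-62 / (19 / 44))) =-1729 / 2728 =-0.63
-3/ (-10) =3/ 10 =0.30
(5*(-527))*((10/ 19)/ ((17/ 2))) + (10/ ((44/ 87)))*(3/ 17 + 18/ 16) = -7812295/ 56848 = -137.42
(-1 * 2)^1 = -2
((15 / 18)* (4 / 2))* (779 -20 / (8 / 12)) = 3745 / 3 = 1248.33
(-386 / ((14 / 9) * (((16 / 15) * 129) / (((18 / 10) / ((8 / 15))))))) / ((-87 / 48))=234495 / 69832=3.36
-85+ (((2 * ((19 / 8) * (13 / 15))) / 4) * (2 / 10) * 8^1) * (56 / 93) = -585959 / 6975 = -84.01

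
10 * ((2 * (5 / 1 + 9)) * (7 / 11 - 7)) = -19600 / 11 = -1781.82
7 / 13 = 0.54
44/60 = 11/15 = 0.73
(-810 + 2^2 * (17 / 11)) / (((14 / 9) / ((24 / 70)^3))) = -20.83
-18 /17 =-1.06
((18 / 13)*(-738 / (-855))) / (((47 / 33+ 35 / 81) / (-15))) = -1972674 / 204269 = -9.66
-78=-78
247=247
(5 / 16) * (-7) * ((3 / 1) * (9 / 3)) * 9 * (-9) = 25515 / 16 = 1594.69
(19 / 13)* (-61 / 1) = -1159 / 13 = -89.15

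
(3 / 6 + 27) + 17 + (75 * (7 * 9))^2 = 44651339 / 2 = 22325669.50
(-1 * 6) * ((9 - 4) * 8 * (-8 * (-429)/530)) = -82368/53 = -1554.11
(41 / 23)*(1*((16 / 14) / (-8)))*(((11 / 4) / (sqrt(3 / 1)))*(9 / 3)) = -451*sqrt(3) / 644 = -1.21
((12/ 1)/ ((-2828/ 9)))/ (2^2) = -27/ 2828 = -0.01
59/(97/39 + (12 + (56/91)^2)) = 29913/7537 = 3.97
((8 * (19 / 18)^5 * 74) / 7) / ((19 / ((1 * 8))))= 46.66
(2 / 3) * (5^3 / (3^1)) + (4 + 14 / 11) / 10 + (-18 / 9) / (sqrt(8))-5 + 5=14011 / 495-sqrt(2) / 2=27.60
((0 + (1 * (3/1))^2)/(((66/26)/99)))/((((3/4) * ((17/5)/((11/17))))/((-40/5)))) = -205920/289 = -712.53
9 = 9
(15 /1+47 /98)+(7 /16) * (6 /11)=67777 /4312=15.72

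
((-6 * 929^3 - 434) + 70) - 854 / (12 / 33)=-9621186493 / 2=-4810593246.50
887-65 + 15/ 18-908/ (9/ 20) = -21509/ 18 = -1194.94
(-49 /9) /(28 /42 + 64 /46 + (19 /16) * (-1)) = -18032 /2883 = -6.25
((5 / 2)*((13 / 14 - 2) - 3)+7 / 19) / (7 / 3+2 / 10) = -78285 / 20216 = -3.87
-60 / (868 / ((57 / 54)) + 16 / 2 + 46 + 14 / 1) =-285 / 4229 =-0.07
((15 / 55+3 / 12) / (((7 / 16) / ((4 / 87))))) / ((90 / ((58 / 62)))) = 184 / 322245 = 0.00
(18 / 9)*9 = 18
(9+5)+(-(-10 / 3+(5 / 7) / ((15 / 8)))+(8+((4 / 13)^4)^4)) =24.95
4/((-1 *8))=-1/2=-0.50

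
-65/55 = -13/11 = -1.18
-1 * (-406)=406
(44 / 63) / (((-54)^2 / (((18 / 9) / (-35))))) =-22 / 1607445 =-0.00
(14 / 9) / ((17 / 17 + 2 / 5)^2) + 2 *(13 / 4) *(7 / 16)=7333 / 2016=3.64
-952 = -952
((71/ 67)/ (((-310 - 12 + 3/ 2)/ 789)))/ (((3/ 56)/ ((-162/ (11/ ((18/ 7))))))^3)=52678585301925888/ 57162457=921559150.30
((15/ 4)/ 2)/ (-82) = -15/ 656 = -0.02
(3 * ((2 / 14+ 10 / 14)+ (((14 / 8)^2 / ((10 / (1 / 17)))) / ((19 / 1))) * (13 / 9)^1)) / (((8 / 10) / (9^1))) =8385537 / 289408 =28.97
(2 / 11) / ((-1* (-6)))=1 / 33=0.03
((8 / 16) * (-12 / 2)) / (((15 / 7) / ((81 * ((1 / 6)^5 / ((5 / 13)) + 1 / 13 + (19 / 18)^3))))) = -13303409 / 93600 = -142.13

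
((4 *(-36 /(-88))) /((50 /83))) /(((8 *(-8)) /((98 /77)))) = -5229 /96800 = -0.05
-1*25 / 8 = -25 / 8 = -3.12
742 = 742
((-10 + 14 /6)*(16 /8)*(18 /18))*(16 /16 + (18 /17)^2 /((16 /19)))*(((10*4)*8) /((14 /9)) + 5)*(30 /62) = -3644.69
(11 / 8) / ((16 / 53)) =583 / 128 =4.55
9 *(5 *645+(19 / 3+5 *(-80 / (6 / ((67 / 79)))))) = 2257278 / 79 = 28573.14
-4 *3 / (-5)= 2.40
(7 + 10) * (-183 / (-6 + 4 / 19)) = 59109 / 110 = 537.35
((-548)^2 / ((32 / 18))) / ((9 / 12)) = 225228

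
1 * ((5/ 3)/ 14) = 5/ 42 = 0.12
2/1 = 2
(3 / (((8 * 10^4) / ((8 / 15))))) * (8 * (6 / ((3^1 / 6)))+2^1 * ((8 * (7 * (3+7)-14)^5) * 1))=550731782 / 3125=176234.17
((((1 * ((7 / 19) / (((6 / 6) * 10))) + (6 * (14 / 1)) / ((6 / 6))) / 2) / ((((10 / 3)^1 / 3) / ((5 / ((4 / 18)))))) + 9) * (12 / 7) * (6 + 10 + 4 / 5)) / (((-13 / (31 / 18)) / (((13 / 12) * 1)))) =-13505739 / 3800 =-3554.14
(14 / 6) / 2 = 1.17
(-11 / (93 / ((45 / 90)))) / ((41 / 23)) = -253 / 7626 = -0.03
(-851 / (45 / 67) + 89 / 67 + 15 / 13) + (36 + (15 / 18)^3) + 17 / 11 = -12690543523 / 10347480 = -1226.44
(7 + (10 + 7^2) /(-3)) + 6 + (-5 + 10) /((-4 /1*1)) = -95 /12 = -7.92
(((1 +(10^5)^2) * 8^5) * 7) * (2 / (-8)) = -573440000057344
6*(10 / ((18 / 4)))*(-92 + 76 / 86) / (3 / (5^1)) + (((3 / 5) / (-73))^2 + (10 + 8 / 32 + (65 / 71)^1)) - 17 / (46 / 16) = -226713309924623 / 112259115300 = -2019.55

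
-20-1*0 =-20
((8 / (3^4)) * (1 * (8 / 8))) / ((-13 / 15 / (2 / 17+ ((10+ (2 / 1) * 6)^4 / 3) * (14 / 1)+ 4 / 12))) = -743372680 / 5967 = -124580.64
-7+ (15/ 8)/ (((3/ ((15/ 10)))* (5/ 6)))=-47/ 8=-5.88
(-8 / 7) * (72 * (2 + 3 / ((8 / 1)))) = -1368 / 7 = -195.43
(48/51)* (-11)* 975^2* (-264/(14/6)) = 132509520000/119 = 1113525378.15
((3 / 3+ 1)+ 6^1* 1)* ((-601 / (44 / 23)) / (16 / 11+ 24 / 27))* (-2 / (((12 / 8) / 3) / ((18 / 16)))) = 1119663 / 232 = 4826.13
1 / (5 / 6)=1.20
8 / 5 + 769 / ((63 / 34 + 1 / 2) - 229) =-34541 / 19265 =-1.79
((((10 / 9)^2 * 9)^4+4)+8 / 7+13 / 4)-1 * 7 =2800255879 / 183708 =15242.97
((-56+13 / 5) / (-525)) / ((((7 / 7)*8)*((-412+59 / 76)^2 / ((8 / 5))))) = 514064 / 4273281289375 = 0.00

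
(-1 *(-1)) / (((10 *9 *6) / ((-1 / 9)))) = -1 / 4860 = -0.00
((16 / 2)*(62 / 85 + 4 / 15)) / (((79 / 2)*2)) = 2032 / 20145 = 0.10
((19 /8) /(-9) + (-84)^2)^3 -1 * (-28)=131106576764009141 /373248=351258618302.06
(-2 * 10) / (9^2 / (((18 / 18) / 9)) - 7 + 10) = -5 / 183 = -0.03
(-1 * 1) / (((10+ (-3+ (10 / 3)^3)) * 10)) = -27 / 11890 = -0.00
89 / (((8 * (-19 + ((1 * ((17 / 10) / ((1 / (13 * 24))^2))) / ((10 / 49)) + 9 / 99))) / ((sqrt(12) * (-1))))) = -0.00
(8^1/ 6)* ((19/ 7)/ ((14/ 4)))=1.03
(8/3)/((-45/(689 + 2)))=-5528/135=-40.95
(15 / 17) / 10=3 / 34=0.09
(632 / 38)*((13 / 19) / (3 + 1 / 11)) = 22594 / 6137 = 3.68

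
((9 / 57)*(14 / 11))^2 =1764 / 43681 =0.04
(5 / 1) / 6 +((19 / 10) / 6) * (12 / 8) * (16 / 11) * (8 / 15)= 661 / 550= 1.20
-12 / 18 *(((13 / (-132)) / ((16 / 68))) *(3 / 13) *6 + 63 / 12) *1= -137 / 44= -3.11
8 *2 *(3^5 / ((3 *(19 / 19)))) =1296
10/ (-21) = -10/ 21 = -0.48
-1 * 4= -4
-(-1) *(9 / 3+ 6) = 9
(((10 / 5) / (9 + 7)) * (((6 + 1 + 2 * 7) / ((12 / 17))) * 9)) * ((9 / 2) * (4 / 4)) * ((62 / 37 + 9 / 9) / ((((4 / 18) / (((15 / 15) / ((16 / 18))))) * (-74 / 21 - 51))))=-1623197961 / 43381760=-37.42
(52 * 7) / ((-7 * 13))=-4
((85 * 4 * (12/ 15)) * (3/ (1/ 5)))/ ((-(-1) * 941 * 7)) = 4080/ 6587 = 0.62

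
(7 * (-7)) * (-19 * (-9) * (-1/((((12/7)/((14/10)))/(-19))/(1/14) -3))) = -371469/173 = -2147.22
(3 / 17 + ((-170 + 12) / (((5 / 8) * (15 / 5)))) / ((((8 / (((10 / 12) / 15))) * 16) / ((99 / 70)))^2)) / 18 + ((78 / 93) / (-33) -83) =-2607851593845523 / 31413989376000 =-83.02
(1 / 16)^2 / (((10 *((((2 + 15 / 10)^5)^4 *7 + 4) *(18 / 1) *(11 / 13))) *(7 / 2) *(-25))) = -26624 / 48384035476577808690375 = -0.00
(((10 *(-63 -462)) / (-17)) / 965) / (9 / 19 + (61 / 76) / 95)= 7581000 / 11421161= 0.66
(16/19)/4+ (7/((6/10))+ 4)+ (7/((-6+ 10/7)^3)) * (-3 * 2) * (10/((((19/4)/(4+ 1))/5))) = 4554565/116736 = 39.02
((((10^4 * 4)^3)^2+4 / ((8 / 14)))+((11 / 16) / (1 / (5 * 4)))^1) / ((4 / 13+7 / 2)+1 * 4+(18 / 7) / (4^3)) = 11927552000000000000000000060424 / 22853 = 521924998906051721874589800.00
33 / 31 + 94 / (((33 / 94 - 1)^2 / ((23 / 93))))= 19471811 / 346053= 56.27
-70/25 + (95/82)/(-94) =-108387/38540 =-2.81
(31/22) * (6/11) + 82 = 10015/121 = 82.77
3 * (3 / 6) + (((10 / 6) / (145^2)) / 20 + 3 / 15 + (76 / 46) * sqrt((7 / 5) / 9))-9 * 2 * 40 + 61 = -165836789 / 252300 + 38 * sqrt(35) / 345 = -656.65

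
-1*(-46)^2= -2116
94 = 94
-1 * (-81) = 81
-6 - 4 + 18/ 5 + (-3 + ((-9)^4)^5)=60788327295284643958/ 5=12157665459056928791.60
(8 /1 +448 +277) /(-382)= -733 /382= -1.92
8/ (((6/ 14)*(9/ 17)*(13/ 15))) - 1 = 4643/ 117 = 39.68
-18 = -18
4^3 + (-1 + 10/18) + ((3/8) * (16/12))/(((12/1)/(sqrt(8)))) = sqrt(2)/12 + 572/9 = 63.67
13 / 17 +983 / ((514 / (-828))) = -6915013 / 4369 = -1582.75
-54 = -54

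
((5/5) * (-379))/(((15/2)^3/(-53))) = 160696/3375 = 47.61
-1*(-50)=50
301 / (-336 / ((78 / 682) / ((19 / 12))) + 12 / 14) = -82173 / 1269650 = -0.06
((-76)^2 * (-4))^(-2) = 1 / 533794816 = 0.00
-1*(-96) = 96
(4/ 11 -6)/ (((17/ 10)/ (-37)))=22940/ 187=122.67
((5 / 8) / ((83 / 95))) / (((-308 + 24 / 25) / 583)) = -364375 / 268256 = -1.36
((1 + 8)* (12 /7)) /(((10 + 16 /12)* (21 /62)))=3348 /833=4.02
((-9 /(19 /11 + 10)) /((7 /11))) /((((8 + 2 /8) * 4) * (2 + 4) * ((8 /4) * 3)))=-11 /10836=-0.00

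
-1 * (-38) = 38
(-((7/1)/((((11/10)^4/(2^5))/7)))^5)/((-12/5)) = 1184787066781696000000000000000000000/2018249984797680027603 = 587036826808382.35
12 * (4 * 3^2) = 432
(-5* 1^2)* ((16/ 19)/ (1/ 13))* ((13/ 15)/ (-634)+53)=-52417768/ 18069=-2900.98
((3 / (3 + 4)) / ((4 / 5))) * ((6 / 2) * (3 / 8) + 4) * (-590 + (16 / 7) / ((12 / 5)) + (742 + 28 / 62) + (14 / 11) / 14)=225331285 / 534688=421.43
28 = 28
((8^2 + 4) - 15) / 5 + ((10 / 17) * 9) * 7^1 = 4051 / 85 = 47.66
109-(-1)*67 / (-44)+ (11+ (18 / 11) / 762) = 662063 / 5588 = 118.48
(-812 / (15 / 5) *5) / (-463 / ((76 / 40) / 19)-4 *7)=2030 / 6987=0.29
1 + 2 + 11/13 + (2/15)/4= 1513/390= 3.88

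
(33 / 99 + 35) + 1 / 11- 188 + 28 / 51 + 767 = 115000 / 187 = 614.97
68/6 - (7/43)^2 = 62719/5547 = 11.31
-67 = -67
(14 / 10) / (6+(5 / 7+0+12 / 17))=833 / 4415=0.19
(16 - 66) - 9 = -59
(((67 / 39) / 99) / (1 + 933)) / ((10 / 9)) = 67 / 4006860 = 0.00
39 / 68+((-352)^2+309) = 124213.57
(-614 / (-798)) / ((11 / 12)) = 1228 / 1463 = 0.84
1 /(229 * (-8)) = -1 /1832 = -0.00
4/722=2/361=0.01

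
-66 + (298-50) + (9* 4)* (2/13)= 2438/13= 187.54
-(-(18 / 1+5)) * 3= 69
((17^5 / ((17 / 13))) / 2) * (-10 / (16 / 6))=-16286595 / 8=-2035824.38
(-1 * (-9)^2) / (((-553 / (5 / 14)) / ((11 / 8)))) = 4455 / 61936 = 0.07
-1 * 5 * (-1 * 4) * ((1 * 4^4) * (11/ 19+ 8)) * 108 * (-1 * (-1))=90132480/ 19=4743814.74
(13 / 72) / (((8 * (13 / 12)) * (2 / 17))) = 17 / 96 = 0.18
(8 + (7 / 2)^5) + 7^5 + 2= 554951 / 32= 17342.22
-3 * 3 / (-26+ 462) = -9 / 436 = -0.02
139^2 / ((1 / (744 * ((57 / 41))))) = 819364968 / 41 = 19984511.41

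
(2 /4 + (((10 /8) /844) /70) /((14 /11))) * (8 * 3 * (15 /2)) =14888655 /165424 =90.00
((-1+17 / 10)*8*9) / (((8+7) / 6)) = 504 / 25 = 20.16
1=1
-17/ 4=-4.25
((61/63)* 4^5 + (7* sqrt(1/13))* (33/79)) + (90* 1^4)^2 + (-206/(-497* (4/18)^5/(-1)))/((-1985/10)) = 231* sqrt(13)/1027 + 129210729367/14206248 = 9096.16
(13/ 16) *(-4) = -3.25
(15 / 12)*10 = 25 / 2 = 12.50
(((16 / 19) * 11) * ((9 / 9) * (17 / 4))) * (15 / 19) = 11220 / 361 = 31.08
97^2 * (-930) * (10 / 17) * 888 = -77703285600 / 17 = -4570781505.88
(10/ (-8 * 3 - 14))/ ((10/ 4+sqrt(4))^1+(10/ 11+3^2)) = -110/ 6023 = -0.02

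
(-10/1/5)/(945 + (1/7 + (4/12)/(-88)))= -3696/1746617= -0.00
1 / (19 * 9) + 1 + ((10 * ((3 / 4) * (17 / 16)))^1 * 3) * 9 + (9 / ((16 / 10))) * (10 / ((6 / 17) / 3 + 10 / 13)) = 74965061 / 268128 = 279.59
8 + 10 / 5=10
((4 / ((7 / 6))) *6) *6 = 864 / 7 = 123.43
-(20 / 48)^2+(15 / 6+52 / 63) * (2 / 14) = 709 / 2352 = 0.30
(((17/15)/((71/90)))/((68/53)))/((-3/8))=-212/71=-2.99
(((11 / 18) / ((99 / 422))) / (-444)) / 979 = -211 / 35208756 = -0.00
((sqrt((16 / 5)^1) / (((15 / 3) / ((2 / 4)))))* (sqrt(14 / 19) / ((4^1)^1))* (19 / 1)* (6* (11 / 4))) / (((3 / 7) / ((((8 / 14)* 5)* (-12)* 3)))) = -396* sqrt(1330) / 5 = -2888.36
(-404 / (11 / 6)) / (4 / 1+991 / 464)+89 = 554159 / 10439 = 53.09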